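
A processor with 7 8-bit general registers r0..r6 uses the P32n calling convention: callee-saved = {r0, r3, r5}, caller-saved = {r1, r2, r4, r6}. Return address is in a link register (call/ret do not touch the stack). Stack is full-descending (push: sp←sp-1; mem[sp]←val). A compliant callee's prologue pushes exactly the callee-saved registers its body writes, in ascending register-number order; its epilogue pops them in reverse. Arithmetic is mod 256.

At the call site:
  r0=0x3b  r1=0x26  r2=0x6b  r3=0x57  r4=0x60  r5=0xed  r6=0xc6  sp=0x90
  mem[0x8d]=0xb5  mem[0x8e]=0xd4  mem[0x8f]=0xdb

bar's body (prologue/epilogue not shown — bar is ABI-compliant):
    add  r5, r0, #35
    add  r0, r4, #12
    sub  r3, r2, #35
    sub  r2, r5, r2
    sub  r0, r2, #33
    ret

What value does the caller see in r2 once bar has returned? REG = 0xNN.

REG = 0xf3

prologue: push r0 → mem[0x8f]=0x3b, sp=0x8f
prologue: push r3 → mem[0x8e]=0x57, sp=0x8e
prologue: push r5 → mem[0x8d]=0xed, sp=0x8d
body[0] add  r5, r0, #35 → r5=0x5e
body[1] add  r0, r4, #12 → r0=0x6c
body[2] sub  r3, r2, #35 → r3=0x48
body[3] sub  r2, r5, r2 → r2=0xf3
body[4] sub  r0, r2, #33 → r0=0xd2
epilogue: pop r5=0xed, sp=0x8e
epilogue: pop r3=0x57, sp=0x8f
epilogue: pop r0=0x3b, sp=0x90
r2 is caller-saved → body value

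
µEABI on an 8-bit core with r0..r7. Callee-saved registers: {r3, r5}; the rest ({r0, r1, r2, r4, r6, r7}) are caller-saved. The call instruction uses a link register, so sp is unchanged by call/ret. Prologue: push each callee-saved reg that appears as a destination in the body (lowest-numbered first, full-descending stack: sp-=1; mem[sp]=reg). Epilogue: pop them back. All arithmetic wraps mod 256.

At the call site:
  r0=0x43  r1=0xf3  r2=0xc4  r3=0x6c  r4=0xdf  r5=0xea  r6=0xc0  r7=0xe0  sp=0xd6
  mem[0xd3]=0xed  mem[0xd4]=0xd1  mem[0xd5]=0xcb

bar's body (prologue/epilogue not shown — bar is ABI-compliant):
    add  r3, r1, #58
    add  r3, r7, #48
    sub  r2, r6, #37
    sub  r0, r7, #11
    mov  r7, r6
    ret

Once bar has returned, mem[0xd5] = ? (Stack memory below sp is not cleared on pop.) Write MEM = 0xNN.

MEM = 0x6c

prologue: push r3 -> mem[0xd5]=0x6c, sp=0xd5
body[0] add  r3, r1, #58 -> r3=0x2d
body[1] add  r3, r7, #48 -> r3=0x10
body[2] sub  r2, r6, #37 -> r2=0x9b
body[3] sub  r0, r7, #11 -> r0=0xd5
body[4] mov  r7, r6 -> r7=0xc0
epilogue: pop r3=0x6c, sp=0xd6
prologue pushed ['r3'] at ['0xd5']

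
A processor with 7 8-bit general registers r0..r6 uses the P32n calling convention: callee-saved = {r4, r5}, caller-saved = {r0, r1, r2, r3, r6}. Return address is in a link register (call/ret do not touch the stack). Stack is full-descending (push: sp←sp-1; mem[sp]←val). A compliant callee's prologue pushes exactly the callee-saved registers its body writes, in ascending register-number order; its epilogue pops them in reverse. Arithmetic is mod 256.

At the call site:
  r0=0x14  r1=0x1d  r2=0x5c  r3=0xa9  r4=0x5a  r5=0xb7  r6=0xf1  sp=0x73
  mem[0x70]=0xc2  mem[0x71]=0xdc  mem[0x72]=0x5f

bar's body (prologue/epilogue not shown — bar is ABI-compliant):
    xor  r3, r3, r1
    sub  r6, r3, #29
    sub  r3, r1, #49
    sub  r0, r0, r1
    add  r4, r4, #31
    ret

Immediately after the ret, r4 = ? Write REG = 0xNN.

prologue: push r4 -> mem[0x72]=0x5a, sp=0x72
body[0] xor  r3, r3, r1 -> r3=0xb4
body[1] sub  r6, r3, #29 -> r6=0x97
body[2] sub  r3, r1, #49 -> r3=0xec
body[3] sub  r0, r0, r1 -> r0=0xf7
body[4] add  r4, r4, #31 -> r4=0x79
epilogue: pop r4=0x5a, sp=0x73
r4 is callee-saved -> restored

REG = 0x5a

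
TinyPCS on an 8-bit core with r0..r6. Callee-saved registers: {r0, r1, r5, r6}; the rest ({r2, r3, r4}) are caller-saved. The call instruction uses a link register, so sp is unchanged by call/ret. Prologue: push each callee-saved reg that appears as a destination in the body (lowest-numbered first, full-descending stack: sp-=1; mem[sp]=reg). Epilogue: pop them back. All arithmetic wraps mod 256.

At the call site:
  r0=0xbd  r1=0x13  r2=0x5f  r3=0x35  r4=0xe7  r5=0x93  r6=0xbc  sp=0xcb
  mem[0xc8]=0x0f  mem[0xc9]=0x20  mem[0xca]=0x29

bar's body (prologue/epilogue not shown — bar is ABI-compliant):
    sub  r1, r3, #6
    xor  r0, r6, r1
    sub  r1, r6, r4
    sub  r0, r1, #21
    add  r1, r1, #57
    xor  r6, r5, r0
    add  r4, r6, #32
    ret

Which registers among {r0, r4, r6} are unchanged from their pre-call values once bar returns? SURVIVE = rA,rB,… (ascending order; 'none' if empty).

SURVIVE = r0,r6

prologue: push r0 -> mem[0xca]=0xbd, sp=0xca
prologue: push r1 -> mem[0xc9]=0x13, sp=0xc9
prologue: push r6 -> mem[0xc8]=0xbc, sp=0xc8
body[0] sub  r1, r3, #6 -> r1=0x2f
body[1] xor  r0, r6, r1 -> r0=0x93
body[2] sub  r1, r6, r4 -> r1=0xd5
body[3] sub  r0, r1, #21 -> r0=0xc0
body[4] add  r1, r1, #57 -> r1=0x0e
body[5] xor  r6, r5, r0 -> r6=0x53
body[6] add  r4, r6, #32 -> r4=0x73
epilogue: pop r6=0xbc, sp=0xc9
epilogue: pop r1=0x13, sp=0xca
epilogue: pop r0=0xbd, sp=0xcb
r0: callee-saved, written=True
r4: caller-saved, written=True
r6: callee-saved, written=True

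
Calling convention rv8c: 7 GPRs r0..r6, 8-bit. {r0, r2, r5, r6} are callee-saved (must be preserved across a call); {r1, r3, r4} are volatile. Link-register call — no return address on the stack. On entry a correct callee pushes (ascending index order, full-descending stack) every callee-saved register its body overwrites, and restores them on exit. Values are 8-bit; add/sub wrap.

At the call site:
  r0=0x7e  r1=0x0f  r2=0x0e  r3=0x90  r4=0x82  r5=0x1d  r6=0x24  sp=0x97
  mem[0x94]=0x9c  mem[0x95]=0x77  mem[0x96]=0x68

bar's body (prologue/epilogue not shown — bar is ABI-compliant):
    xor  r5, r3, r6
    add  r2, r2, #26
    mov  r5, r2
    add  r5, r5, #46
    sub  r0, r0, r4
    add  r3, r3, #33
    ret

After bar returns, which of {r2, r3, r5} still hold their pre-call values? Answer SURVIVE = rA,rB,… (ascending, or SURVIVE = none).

SURVIVE = r2,r5

prologue: push r0 -> mem[0x96]=0x7e, sp=0x96
prologue: push r2 -> mem[0x95]=0x0e, sp=0x95
prologue: push r5 -> mem[0x94]=0x1d, sp=0x94
body[0] xor  r5, r3, r6 -> r5=0xb4
body[1] add  r2, r2, #26 -> r2=0x28
body[2] mov  r5, r2 -> r5=0x28
body[3] add  r5, r5, #46 -> r5=0x56
body[4] sub  r0, r0, r4 -> r0=0xfc
body[5] add  r3, r3, #33 -> r3=0xb1
epilogue: pop r5=0x1d, sp=0x95
epilogue: pop r2=0x0e, sp=0x96
epilogue: pop r0=0x7e, sp=0x97
r2: callee-saved, written=True
r3: caller-saved, written=True
r5: callee-saved, written=True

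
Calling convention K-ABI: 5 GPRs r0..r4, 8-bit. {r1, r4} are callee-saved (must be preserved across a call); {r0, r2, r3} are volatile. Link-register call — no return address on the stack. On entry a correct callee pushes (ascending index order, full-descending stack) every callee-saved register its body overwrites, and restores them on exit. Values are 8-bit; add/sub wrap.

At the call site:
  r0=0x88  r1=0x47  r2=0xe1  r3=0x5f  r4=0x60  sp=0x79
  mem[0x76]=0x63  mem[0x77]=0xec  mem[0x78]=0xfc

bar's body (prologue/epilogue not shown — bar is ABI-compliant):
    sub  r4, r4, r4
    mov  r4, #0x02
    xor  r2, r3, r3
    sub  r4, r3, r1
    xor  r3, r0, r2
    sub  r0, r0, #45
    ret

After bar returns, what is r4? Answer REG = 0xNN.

REG = 0x60

prologue: push r4 → mem[0x78]=0x60, sp=0x78
body[0] sub  r4, r4, r4 → r4=0x00
body[1] mov  r4, #0x02 → r4=0x02
body[2] xor  r2, r3, r3 → r2=0x00
body[3] sub  r4, r3, r1 → r4=0x18
body[4] xor  r3, r0, r2 → r3=0x88
body[5] sub  r0, r0, #45 → r0=0x5b
epilogue: pop r4=0x60, sp=0x79
r4 is callee-saved → restored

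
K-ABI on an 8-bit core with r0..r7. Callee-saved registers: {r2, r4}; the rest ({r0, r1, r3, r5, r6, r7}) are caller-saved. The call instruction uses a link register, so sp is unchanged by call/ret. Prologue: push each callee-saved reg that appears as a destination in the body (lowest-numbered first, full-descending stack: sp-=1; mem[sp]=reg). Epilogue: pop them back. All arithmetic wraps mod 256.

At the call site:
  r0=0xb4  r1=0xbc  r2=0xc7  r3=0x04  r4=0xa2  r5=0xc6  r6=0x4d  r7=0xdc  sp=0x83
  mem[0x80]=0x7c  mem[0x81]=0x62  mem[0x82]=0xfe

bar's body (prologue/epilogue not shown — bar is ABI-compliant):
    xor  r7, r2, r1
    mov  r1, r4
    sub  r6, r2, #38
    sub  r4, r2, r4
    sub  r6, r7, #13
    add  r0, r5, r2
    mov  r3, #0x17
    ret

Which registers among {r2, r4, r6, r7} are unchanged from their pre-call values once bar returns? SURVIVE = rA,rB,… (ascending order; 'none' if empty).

prologue: push r4 → mem[0x82]=0xa2, sp=0x82
body[0] xor  r7, r2, r1 → r7=0x7b
body[1] mov  r1, r4 → r1=0xa2
body[2] sub  r6, r2, #38 → r6=0xa1
body[3] sub  r4, r2, r4 → r4=0x25
body[4] sub  r6, r7, #13 → r6=0x6e
body[5] add  r0, r5, r2 → r0=0x8d
body[6] mov  r3, #0x17 → r3=0x17
epilogue: pop r4=0xa2, sp=0x83
r2: callee-saved, written=False
r4: callee-saved, written=True
r6: caller-saved, written=True
r7: caller-saved, written=True

SURVIVE = r2,r4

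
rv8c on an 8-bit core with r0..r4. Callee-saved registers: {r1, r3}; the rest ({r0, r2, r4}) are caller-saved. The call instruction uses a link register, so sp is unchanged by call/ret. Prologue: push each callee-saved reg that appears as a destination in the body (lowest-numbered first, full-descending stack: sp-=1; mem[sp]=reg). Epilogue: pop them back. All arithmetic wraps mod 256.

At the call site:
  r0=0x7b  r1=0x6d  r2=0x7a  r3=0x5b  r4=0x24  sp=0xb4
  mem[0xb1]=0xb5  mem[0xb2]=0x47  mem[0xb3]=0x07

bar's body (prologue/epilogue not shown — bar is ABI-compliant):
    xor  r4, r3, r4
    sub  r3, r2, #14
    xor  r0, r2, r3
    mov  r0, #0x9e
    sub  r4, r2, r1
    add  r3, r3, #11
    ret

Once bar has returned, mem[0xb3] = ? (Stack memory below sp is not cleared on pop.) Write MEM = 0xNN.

prologue: push r3 -> mem[0xb3]=0x5b, sp=0xb3
body[0] xor  r4, r3, r4 -> r4=0x7f
body[1] sub  r3, r2, #14 -> r3=0x6c
body[2] xor  r0, r2, r3 -> r0=0x16
body[3] mov  r0, #0x9e -> r0=0x9e
body[4] sub  r4, r2, r1 -> r4=0x0d
body[5] add  r3, r3, #11 -> r3=0x77
epilogue: pop r3=0x5b, sp=0xb4
prologue pushed ['r3'] at ['0xb3']

MEM = 0x5b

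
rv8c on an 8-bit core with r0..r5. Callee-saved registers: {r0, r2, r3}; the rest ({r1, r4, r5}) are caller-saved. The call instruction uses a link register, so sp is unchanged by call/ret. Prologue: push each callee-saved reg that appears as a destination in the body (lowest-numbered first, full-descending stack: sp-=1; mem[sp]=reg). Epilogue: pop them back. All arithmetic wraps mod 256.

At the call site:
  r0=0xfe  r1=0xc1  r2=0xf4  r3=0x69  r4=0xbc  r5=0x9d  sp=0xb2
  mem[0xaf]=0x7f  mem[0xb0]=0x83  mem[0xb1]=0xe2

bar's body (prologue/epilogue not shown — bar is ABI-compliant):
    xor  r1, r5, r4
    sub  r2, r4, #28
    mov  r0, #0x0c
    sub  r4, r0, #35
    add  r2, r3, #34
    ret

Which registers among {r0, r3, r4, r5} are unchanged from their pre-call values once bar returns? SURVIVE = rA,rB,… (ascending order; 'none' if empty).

SURVIVE = r0,r3,r5

prologue: push r0 → mem[0xb1]=0xfe, sp=0xb1
prologue: push r2 → mem[0xb0]=0xf4, sp=0xb0
body[0] xor  r1, r5, r4 → r1=0x21
body[1] sub  r2, r4, #28 → r2=0xa0
body[2] mov  r0, #0x0c → r0=0x0c
body[3] sub  r4, r0, #35 → r4=0xe9
body[4] add  r2, r3, #34 → r2=0x8b
epilogue: pop r2=0xf4, sp=0xb1
epilogue: pop r0=0xfe, sp=0xb2
r0: callee-saved, written=True
r3: callee-saved, written=False
r4: caller-saved, written=True
r5: caller-saved, written=False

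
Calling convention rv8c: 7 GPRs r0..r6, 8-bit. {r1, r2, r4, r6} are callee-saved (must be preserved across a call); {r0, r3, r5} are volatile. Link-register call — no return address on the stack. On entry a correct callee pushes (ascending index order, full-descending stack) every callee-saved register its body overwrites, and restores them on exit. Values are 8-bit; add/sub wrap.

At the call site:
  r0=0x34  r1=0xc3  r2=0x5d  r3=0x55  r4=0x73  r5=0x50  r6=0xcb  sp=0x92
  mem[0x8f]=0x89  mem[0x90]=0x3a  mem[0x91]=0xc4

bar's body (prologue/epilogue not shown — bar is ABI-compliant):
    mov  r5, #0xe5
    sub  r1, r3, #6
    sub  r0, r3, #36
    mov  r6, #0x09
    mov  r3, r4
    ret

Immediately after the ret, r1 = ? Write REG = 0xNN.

prologue: push r1 -> mem[0x91]=0xc3, sp=0x91
prologue: push r6 -> mem[0x90]=0xcb, sp=0x90
body[0] mov  r5, #0xe5 -> r5=0xe5
body[1] sub  r1, r3, #6 -> r1=0x4f
body[2] sub  r0, r3, #36 -> r0=0x31
body[3] mov  r6, #0x09 -> r6=0x09
body[4] mov  r3, r4 -> r3=0x73
epilogue: pop r6=0xcb, sp=0x91
epilogue: pop r1=0xc3, sp=0x92
r1 is callee-saved -> restored

REG = 0xc3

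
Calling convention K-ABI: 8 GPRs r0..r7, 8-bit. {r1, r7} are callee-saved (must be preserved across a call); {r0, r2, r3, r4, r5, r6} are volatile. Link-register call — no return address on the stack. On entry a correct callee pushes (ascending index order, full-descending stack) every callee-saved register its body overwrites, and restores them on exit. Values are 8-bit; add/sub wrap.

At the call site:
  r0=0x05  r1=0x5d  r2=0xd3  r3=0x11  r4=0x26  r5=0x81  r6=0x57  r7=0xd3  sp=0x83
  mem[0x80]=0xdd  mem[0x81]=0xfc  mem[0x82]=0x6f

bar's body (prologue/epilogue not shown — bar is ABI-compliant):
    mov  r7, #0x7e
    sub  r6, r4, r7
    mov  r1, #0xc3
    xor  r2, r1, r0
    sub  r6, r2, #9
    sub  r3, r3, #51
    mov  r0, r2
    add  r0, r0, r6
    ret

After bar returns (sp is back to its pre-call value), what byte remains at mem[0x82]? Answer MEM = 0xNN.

prologue: push r1 -> mem[0x82]=0x5d, sp=0x82
prologue: push r7 -> mem[0x81]=0xd3, sp=0x81
body[0] mov  r7, #0x7e -> r7=0x7e
body[1] sub  r6, r4, r7 -> r6=0xa8
body[2] mov  r1, #0xc3 -> r1=0xc3
body[3] xor  r2, r1, r0 -> r2=0xc6
body[4] sub  r6, r2, #9 -> r6=0xbd
body[5] sub  r3, r3, #51 -> r3=0xde
body[6] mov  r0, r2 -> r0=0xc6
body[7] add  r0, r0, r6 -> r0=0x83
epilogue: pop r7=0xd3, sp=0x82
epilogue: pop r1=0x5d, sp=0x83
prologue pushed ['r1', 'r7'] at ['0x82', '0x81']

MEM = 0x5d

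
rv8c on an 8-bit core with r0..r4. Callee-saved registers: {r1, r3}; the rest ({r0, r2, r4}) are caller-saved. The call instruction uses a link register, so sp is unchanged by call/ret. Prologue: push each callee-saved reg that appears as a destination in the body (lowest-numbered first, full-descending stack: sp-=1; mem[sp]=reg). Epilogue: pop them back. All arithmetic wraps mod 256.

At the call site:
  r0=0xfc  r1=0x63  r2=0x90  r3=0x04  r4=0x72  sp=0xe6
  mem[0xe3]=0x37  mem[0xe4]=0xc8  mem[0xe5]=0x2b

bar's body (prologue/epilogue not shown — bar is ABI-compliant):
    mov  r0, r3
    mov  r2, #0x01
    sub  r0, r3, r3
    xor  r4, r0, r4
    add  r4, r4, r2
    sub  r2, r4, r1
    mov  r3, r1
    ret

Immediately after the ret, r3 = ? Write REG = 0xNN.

REG = 0x04

prologue: push r3 -> mem[0xe5]=0x04, sp=0xe5
body[0] mov  r0, r3 -> r0=0x04
body[1] mov  r2, #0x01 -> r2=0x01
body[2] sub  r0, r3, r3 -> r0=0x00
body[3] xor  r4, r0, r4 -> r4=0x72
body[4] add  r4, r4, r2 -> r4=0x73
body[5] sub  r2, r4, r1 -> r2=0x10
body[6] mov  r3, r1 -> r3=0x63
epilogue: pop r3=0x04, sp=0xe6
r3 is callee-saved -> restored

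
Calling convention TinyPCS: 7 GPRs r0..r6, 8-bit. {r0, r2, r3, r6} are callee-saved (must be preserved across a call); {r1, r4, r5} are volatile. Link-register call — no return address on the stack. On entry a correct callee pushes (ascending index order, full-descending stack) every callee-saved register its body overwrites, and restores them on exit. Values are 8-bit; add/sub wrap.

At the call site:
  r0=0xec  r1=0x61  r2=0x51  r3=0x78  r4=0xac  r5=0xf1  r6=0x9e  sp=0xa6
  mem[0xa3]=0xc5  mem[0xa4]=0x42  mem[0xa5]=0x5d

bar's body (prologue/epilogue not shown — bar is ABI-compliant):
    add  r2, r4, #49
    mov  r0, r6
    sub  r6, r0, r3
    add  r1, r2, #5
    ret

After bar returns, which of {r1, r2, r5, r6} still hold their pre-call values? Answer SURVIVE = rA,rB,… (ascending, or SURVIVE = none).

prologue: push r0 → mem[0xa5]=0xec, sp=0xa5
prologue: push r2 → mem[0xa4]=0x51, sp=0xa4
prologue: push r6 → mem[0xa3]=0x9e, sp=0xa3
body[0] add  r2, r4, #49 → r2=0xdd
body[1] mov  r0, r6 → r0=0x9e
body[2] sub  r6, r0, r3 → r6=0x26
body[3] add  r1, r2, #5 → r1=0xe2
epilogue: pop r6=0x9e, sp=0xa4
epilogue: pop r2=0x51, sp=0xa5
epilogue: pop r0=0xec, sp=0xa6
r1: caller-saved, written=True
r2: callee-saved, written=True
r5: caller-saved, written=False
r6: callee-saved, written=True

SURVIVE = r2,r5,r6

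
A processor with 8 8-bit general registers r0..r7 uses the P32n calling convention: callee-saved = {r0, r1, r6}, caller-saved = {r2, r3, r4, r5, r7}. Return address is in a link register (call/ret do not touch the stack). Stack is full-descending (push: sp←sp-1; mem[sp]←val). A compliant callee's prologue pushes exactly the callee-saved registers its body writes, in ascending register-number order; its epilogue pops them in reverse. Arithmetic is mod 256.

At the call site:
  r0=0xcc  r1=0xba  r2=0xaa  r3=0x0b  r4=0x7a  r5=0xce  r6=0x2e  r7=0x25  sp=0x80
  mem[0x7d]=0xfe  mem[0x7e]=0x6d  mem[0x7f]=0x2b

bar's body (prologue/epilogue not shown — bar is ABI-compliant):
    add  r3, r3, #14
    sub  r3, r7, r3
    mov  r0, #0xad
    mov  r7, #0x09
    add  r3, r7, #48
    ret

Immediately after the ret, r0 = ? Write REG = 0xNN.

REG = 0xcc

prologue: push r0 → mem[0x7f]=0xcc, sp=0x7f
body[0] add  r3, r3, #14 → r3=0x19
body[1] sub  r3, r7, r3 → r3=0x0c
body[2] mov  r0, #0xad → r0=0xad
body[3] mov  r7, #0x09 → r7=0x09
body[4] add  r3, r7, #48 → r3=0x39
epilogue: pop r0=0xcc, sp=0x80
r0 is callee-saved → restored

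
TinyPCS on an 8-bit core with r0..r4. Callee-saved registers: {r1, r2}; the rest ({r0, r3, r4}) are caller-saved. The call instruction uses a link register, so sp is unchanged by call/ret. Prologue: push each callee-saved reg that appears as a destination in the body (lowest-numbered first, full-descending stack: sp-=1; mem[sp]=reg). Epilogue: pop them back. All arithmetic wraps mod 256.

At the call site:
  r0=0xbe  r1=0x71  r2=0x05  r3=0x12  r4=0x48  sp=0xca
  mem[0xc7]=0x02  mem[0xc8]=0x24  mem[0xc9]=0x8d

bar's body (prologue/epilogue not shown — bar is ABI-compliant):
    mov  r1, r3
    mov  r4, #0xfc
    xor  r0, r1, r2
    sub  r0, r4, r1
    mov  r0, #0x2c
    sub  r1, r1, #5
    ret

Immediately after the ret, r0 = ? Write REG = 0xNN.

REG = 0x2c

prologue: push r1 → mem[0xc9]=0x71, sp=0xc9
body[0] mov  r1, r3 → r1=0x12
body[1] mov  r4, #0xfc → r4=0xfc
body[2] xor  r0, r1, r2 → r0=0x17
body[3] sub  r0, r4, r1 → r0=0xea
body[4] mov  r0, #0x2c → r0=0x2c
body[5] sub  r1, r1, #5 → r1=0x0d
epilogue: pop r1=0x71, sp=0xca
r0 is caller-saved → body value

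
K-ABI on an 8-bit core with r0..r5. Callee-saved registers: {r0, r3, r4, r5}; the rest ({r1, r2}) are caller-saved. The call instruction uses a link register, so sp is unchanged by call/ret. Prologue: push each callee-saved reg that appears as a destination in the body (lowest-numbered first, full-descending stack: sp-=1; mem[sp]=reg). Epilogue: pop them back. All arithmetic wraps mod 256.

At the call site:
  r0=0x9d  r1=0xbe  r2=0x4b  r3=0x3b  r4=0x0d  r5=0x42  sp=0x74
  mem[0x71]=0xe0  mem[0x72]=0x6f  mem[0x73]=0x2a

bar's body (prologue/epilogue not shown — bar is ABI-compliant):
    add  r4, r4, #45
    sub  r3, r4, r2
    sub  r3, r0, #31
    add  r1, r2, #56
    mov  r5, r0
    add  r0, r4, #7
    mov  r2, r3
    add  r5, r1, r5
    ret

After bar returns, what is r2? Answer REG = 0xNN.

REG = 0x7e

prologue: push r0 -> mem[0x73]=0x9d, sp=0x73
prologue: push r3 -> mem[0x72]=0x3b, sp=0x72
prologue: push r4 -> mem[0x71]=0x0d, sp=0x71
prologue: push r5 -> mem[0x70]=0x42, sp=0x70
body[0] add  r4, r4, #45 -> r4=0x3a
body[1] sub  r3, r4, r2 -> r3=0xef
body[2] sub  r3, r0, #31 -> r3=0x7e
body[3] add  r1, r2, #56 -> r1=0x83
body[4] mov  r5, r0 -> r5=0x9d
body[5] add  r0, r4, #7 -> r0=0x41
body[6] mov  r2, r3 -> r2=0x7e
body[7] add  r5, r1, r5 -> r5=0x20
epilogue: pop r5=0x42, sp=0x71
epilogue: pop r4=0x0d, sp=0x72
epilogue: pop r3=0x3b, sp=0x73
epilogue: pop r0=0x9d, sp=0x74
r2 is caller-saved -> body value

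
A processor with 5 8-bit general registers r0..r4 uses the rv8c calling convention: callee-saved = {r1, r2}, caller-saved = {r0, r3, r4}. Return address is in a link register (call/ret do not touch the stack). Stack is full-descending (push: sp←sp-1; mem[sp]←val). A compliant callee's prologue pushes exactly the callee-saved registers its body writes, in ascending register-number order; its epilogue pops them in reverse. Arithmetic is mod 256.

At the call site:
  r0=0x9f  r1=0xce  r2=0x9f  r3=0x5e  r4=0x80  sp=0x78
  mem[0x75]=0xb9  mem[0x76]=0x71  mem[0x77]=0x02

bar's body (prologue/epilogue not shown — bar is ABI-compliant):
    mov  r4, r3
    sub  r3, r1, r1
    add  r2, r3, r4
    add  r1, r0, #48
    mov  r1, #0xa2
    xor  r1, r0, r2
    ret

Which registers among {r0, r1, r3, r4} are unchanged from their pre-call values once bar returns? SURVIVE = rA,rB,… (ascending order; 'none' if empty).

SURVIVE = r0,r1

prologue: push r1 → mem[0x77]=0xce, sp=0x77
prologue: push r2 → mem[0x76]=0x9f, sp=0x76
body[0] mov  r4, r3 → r4=0x5e
body[1] sub  r3, r1, r1 → r3=0x00
body[2] add  r2, r3, r4 → r2=0x5e
body[3] add  r1, r0, #48 → r1=0xcf
body[4] mov  r1, #0xa2 → r1=0xa2
body[5] xor  r1, r0, r2 → r1=0xc1
epilogue: pop r2=0x9f, sp=0x77
epilogue: pop r1=0xce, sp=0x78
r0: caller-saved, written=False
r1: callee-saved, written=True
r3: caller-saved, written=True
r4: caller-saved, written=True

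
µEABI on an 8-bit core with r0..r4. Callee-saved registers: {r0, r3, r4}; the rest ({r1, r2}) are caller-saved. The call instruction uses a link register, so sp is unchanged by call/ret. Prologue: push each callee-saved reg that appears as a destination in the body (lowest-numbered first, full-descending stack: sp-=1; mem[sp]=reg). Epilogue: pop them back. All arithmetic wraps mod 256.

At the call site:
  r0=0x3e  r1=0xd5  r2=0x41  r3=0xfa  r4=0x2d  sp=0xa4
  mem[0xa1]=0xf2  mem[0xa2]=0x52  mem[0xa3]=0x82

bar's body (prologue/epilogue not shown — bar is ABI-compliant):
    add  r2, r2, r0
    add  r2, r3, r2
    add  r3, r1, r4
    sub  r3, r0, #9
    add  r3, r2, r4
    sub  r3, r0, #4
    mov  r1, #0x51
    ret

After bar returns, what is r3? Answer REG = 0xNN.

REG = 0xfa

prologue: push r3 -> mem[0xa3]=0xfa, sp=0xa3
body[0] add  r2, r2, r0 -> r2=0x7f
body[1] add  r2, r3, r2 -> r2=0x79
body[2] add  r3, r1, r4 -> r3=0x02
body[3] sub  r3, r0, #9 -> r3=0x35
body[4] add  r3, r2, r4 -> r3=0xa6
body[5] sub  r3, r0, #4 -> r3=0x3a
body[6] mov  r1, #0x51 -> r1=0x51
epilogue: pop r3=0xfa, sp=0xa4
r3 is callee-saved -> restored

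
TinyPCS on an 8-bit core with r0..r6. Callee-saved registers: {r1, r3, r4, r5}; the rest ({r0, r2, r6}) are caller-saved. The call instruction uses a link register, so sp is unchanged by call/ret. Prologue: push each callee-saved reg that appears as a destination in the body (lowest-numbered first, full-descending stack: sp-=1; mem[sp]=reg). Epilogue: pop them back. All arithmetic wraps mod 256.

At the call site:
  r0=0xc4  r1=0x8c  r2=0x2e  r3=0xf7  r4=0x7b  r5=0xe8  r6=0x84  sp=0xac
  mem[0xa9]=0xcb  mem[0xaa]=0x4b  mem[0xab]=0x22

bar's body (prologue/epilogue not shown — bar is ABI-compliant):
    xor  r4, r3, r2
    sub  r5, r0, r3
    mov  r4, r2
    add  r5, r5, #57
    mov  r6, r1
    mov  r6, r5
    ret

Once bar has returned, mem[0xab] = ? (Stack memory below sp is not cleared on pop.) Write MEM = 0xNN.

prologue: push r4 -> mem[0xab]=0x7b, sp=0xab
prologue: push r5 -> mem[0xaa]=0xe8, sp=0xaa
body[0] xor  r4, r3, r2 -> r4=0xd9
body[1] sub  r5, r0, r3 -> r5=0xcd
body[2] mov  r4, r2 -> r4=0x2e
body[3] add  r5, r5, #57 -> r5=0x06
body[4] mov  r6, r1 -> r6=0x8c
body[5] mov  r6, r5 -> r6=0x06
epilogue: pop r5=0xe8, sp=0xab
epilogue: pop r4=0x7b, sp=0xac
prologue pushed ['r4', 'r5'] at ['0xab', '0xaa']

MEM = 0x7b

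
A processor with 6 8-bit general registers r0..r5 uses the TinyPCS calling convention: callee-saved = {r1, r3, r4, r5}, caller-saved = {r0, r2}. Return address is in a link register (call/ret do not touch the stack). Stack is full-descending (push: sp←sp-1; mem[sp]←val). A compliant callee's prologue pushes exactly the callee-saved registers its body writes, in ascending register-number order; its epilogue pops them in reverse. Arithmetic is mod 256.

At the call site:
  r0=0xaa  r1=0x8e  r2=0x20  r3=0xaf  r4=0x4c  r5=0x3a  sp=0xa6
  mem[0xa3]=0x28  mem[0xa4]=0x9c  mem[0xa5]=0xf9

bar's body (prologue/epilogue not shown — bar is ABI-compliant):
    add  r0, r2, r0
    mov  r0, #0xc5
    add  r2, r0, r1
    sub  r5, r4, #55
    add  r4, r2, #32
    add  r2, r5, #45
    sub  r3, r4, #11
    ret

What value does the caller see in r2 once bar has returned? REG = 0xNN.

prologue: push r3 → mem[0xa5]=0xaf, sp=0xa5
prologue: push r4 → mem[0xa4]=0x4c, sp=0xa4
prologue: push r5 → mem[0xa3]=0x3a, sp=0xa3
body[0] add  r0, r2, r0 → r0=0xca
body[1] mov  r0, #0xc5 → r0=0xc5
body[2] add  r2, r0, r1 → r2=0x53
body[3] sub  r5, r4, #55 → r5=0x15
body[4] add  r4, r2, #32 → r4=0x73
body[5] add  r2, r5, #45 → r2=0x42
body[6] sub  r3, r4, #11 → r3=0x68
epilogue: pop r5=0x3a, sp=0xa4
epilogue: pop r4=0x4c, sp=0xa5
epilogue: pop r3=0xaf, sp=0xa6
r2 is caller-saved → body value

REG = 0x42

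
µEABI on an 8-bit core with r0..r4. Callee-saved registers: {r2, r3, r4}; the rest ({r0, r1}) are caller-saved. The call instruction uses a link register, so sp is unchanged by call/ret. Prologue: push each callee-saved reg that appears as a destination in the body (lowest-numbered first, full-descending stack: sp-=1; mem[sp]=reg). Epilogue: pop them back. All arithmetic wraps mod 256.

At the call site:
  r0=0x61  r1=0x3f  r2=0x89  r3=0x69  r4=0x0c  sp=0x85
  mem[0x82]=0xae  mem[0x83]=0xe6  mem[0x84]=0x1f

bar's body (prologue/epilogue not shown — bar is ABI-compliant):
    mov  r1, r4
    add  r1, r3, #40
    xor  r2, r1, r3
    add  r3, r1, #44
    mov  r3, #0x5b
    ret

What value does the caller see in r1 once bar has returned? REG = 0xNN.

prologue: push r2 → mem[0x84]=0x89, sp=0x84
prologue: push r3 → mem[0x83]=0x69, sp=0x83
body[0] mov  r1, r4 → r1=0x0c
body[1] add  r1, r3, #40 → r1=0x91
body[2] xor  r2, r1, r3 → r2=0xf8
body[3] add  r3, r1, #44 → r3=0xbd
body[4] mov  r3, #0x5b → r3=0x5b
epilogue: pop r3=0x69, sp=0x84
epilogue: pop r2=0x89, sp=0x85
r1 is caller-saved → body value

REG = 0x91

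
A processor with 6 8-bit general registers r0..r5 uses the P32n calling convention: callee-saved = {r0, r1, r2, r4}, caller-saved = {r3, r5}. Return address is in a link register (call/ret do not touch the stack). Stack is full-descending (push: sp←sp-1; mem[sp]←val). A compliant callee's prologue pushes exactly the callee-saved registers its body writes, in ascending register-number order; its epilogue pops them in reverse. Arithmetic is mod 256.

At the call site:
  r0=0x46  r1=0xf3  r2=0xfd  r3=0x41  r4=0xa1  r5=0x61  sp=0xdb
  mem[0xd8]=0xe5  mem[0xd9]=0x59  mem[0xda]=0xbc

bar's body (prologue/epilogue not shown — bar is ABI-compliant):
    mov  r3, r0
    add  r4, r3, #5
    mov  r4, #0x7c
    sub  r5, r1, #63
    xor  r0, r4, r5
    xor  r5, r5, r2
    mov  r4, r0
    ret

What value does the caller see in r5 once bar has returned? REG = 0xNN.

prologue: push r0 -> mem[0xda]=0x46, sp=0xda
prologue: push r4 -> mem[0xd9]=0xa1, sp=0xd9
body[0] mov  r3, r0 -> r3=0x46
body[1] add  r4, r3, #5 -> r4=0x4b
body[2] mov  r4, #0x7c -> r4=0x7c
body[3] sub  r5, r1, #63 -> r5=0xb4
body[4] xor  r0, r4, r5 -> r0=0xc8
body[5] xor  r5, r5, r2 -> r5=0x49
body[6] mov  r4, r0 -> r4=0xc8
epilogue: pop r4=0xa1, sp=0xda
epilogue: pop r0=0x46, sp=0xdb
r5 is caller-saved -> body value

REG = 0x49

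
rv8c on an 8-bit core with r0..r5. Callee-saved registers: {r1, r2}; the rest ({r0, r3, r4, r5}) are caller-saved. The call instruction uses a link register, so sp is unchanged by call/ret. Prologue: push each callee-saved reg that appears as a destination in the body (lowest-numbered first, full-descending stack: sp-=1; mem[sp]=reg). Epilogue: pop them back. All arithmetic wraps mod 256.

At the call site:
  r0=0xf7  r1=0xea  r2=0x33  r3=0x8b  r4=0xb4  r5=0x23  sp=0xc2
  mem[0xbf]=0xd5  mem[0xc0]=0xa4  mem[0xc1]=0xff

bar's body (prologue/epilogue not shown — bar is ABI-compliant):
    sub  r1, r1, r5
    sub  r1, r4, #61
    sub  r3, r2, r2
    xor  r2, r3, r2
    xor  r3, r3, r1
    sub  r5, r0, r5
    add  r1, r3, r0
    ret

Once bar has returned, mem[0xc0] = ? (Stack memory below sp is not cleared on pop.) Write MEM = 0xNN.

MEM = 0x33

prologue: push r1 → mem[0xc1]=0xea, sp=0xc1
prologue: push r2 → mem[0xc0]=0x33, sp=0xc0
body[0] sub  r1, r1, r5 → r1=0xc7
body[1] sub  r1, r4, #61 → r1=0x77
body[2] sub  r3, r2, r2 → r3=0x00
body[3] xor  r2, r3, r2 → r2=0x33
body[4] xor  r3, r3, r1 → r3=0x77
body[5] sub  r5, r0, r5 → r5=0xd4
body[6] add  r1, r3, r0 → r1=0x6e
epilogue: pop r2=0x33, sp=0xc1
epilogue: pop r1=0xea, sp=0xc2
prologue pushed ['r1', 'r2'] at ['0xc1', '0xc0']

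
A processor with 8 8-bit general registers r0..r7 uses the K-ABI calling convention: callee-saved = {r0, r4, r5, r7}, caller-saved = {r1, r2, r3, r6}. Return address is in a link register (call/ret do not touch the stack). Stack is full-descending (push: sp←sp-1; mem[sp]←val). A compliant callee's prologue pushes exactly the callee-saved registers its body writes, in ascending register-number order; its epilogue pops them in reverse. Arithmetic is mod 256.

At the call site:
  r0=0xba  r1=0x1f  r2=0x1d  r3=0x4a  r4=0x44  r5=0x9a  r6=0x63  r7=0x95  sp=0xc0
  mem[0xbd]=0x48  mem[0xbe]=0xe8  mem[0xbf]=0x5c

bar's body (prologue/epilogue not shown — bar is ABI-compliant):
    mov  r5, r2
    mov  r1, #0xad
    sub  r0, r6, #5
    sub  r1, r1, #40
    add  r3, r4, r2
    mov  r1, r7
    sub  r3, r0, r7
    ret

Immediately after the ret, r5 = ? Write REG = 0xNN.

prologue: push r0 → mem[0xbf]=0xba, sp=0xbf
prologue: push r5 → mem[0xbe]=0x9a, sp=0xbe
body[0] mov  r5, r2 → r5=0x1d
body[1] mov  r1, #0xad → r1=0xad
body[2] sub  r0, r6, #5 → r0=0x5e
body[3] sub  r1, r1, #40 → r1=0x85
body[4] add  r3, r4, r2 → r3=0x61
body[5] mov  r1, r7 → r1=0x95
body[6] sub  r3, r0, r7 → r3=0xc9
epilogue: pop r5=0x9a, sp=0xbf
epilogue: pop r0=0xba, sp=0xc0
r5 is callee-saved → restored

REG = 0x9a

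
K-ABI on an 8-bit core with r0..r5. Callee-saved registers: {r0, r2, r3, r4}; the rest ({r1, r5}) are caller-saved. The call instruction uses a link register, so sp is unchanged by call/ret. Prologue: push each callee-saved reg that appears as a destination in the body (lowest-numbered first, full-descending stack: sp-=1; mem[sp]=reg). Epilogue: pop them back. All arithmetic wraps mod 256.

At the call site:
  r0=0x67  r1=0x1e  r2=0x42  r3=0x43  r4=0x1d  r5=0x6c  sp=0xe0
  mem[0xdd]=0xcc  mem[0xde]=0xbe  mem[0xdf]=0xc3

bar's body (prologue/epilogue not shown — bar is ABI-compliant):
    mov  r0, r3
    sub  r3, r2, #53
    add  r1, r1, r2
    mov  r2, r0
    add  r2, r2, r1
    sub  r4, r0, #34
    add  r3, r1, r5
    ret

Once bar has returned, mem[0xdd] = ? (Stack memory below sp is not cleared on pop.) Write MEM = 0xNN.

prologue: push r0 -> mem[0xdf]=0x67, sp=0xdf
prologue: push r2 -> mem[0xde]=0x42, sp=0xde
prologue: push r3 -> mem[0xdd]=0x43, sp=0xdd
prologue: push r4 -> mem[0xdc]=0x1d, sp=0xdc
body[0] mov  r0, r3 -> r0=0x43
body[1] sub  r3, r2, #53 -> r3=0x0d
body[2] add  r1, r1, r2 -> r1=0x60
body[3] mov  r2, r0 -> r2=0x43
body[4] add  r2, r2, r1 -> r2=0xa3
body[5] sub  r4, r0, #34 -> r4=0x21
body[6] add  r3, r1, r5 -> r3=0xcc
epilogue: pop r4=0x1d, sp=0xdd
epilogue: pop r3=0x43, sp=0xde
epilogue: pop r2=0x42, sp=0xdf
epilogue: pop r0=0x67, sp=0xe0
prologue pushed ['r0', 'r2', 'r3', 'r4'] at ['0xdf', '0xde', '0xdd', '0xdc']

MEM = 0x43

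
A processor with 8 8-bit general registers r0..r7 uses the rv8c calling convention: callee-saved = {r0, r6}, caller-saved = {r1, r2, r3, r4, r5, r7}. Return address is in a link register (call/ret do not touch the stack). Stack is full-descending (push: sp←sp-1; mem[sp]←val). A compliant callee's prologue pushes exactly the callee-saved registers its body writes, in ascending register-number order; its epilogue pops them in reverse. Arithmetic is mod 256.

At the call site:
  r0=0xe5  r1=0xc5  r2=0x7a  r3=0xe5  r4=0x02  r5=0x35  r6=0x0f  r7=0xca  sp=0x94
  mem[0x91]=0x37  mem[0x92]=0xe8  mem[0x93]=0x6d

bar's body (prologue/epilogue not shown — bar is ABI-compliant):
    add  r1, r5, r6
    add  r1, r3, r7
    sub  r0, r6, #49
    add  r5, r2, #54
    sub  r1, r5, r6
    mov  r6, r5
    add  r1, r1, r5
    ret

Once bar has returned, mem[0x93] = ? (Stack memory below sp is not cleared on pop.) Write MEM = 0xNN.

MEM = 0xe5

prologue: push r0 -> mem[0x93]=0xe5, sp=0x93
prologue: push r6 -> mem[0x92]=0x0f, sp=0x92
body[0] add  r1, r5, r6 -> r1=0x44
body[1] add  r1, r3, r7 -> r1=0xaf
body[2] sub  r0, r6, #49 -> r0=0xde
body[3] add  r5, r2, #54 -> r5=0xb0
body[4] sub  r1, r5, r6 -> r1=0xa1
body[5] mov  r6, r5 -> r6=0xb0
body[6] add  r1, r1, r5 -> r1=0x51
epilogue: pop r6=0x0f, sp=0x93
epilogue: pop r0=0xe5, sp=0x94
prologue pushed ['r0', 'r6'] at ['0x93', '0x92']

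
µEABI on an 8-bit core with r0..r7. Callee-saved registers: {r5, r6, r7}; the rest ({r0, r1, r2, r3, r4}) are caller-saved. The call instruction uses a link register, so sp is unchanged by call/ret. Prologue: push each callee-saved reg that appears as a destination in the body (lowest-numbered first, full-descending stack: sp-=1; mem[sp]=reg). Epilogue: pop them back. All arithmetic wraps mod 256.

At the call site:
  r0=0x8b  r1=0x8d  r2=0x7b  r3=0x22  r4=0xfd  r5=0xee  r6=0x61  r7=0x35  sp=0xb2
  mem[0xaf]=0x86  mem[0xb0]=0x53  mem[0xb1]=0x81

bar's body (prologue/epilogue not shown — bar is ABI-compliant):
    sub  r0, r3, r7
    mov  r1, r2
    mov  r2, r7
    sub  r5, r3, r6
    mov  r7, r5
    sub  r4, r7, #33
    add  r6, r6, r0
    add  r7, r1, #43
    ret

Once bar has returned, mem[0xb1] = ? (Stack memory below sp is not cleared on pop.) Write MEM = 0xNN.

MEM = 0xee

prologue: push r5 -> mem[0xb1]=0xee, sp=0xb1
prologue: push r6 -> mem[0xb0]=0x61, sp=0xb0
prologue: push r7 -> mem[0xaf]=0x35, sp=0xaf
body[0] sub  r0, r3, r7 -> r0=0xed
body[1] mov  r1, r2 -> r1=0x7b
body[2] mov  r2, r7 -> r2=0x35
body[3] sub  r5, r3, r6 -> r5=0xc1
body[4] mov  r7, r5 -> r7=0xc1
body[5] sub  r4, r7, #33 -> r4=0xa0
body[6] add  r6, r6, r0 -> r6=0x4e
body[7] add  r7, r1, #43 -> r7=0xa6
epilogue: pop r7=0x35, sp=0xb0
epilogue: pop r6=0x61, sp=0xb1
epilogue: pop r5=0xee, sp=0xb2
prologue pushed ['r5', 'r6', 'r7'] at ['0xb1', '0xb0', '0xaf']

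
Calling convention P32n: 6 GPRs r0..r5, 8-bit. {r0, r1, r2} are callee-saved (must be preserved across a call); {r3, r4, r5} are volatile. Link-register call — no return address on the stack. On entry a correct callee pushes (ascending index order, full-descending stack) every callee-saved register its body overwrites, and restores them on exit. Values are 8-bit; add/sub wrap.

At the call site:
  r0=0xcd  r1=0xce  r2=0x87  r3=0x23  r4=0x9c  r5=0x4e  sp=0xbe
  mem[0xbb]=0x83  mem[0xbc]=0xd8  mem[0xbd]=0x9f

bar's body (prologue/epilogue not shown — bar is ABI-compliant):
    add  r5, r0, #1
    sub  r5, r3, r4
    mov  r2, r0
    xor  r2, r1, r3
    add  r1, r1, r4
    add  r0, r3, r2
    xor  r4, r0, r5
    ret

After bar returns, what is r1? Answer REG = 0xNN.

REG = 0xce

prologue: push r0 → mem[0xbd]=0xcd, sp=0xbd
prologue: push r1 → mem[0xbc]=0xce, sp=0xbc
prologue: push r2 → mem[0xbb]=0x87, sp=0xbb
body[0] add  r5, r0, #1 → r5=0xce
body[1] sub  r5, r3, r4 → r5=0x87
body[2] mov  r2, r0 → r2=0xcd
body[3] xor  r2, r1, r3 → r2=0xed
body[4] add  r1, r1, r4 → r1=0x6a
body[5] add  r0, r3, r2 → r0=0x10
body[6] xor  r4, r0, r5 → r4=0x97
epilogue: pop r2=0x87, sp=0xbc
epilogue: pop r1=0xce, sp=0xbd
epilogue: pop r0=0xcd, sp=0xbe
r1 is callee-saved → restored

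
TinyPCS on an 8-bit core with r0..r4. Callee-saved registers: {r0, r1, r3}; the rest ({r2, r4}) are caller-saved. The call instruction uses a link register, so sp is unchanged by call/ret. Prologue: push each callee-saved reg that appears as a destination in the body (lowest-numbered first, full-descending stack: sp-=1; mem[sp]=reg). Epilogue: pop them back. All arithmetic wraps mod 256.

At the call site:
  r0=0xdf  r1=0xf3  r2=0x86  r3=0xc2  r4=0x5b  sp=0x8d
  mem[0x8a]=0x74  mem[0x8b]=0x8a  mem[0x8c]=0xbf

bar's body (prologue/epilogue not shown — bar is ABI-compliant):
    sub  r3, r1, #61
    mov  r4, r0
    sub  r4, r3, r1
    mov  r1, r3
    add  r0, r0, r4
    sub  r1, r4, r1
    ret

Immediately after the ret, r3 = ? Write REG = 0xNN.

prologue: push r0 → mem[0x8c]=0xdf, sp=0x8c
prologue: push r1 → mem[0x8b]=0xf3, sp=0x8b
prologue: push r3 → mem[0x8a]=0xc2, sp=0x8a
body[0] sub  r3, r1, #61 → r3=0xb6
body[1] mov  r4, r0 → r4=0xdf
body[2] sub  r4, r3, r1 → r4=0xc3
body[3] mov  r1, r3 → r1=0xb6
body[4] add  r0, r0, r4 → r0=0xa2
body[5] sub  r1, r4, r1 → r1=0x0d
epilogue: pop r3=0xc2, sp=0x8b
epilogue: pop r1=0xf3, sp=0x8c
epilogue: pop r0=0xdf, sp=0x8d
r3 is callee-saved → restored

REG = 0xc2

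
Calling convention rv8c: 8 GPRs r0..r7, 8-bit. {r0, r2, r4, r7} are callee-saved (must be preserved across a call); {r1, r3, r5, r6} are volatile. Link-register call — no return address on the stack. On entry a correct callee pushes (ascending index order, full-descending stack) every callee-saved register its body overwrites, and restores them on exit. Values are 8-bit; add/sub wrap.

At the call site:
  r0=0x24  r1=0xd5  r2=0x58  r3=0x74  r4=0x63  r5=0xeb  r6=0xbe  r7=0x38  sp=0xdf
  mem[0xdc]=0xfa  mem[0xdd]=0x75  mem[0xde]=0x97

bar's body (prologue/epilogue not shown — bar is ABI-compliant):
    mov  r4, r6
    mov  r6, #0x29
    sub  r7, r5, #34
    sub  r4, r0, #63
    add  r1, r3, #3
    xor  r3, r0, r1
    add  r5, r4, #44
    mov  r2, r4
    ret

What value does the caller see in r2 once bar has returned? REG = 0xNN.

REG = 0x58

prologue: push r2 -> mem[0xde]=0x58, sp=0xde
prologue: push r4 -> mem[0xdd]=0x63, sp=0xdd
prologue: push r7 -> mem[0xdc]=0x38, sp=0xdc
body[0] mov  r4, r6 -> r4=0xbe
body[1] mov  r6, #0x29 -> r6=0x29
body[2] sub  r7, r5, #34 -> r7=0xc9
body[3] sub  r4, r0, #63 -> r4=0xe5
body[4] add  r1, r3, #3 -> r1=0x77
body[5] xor  r3, r0, r1 -> r3=0x53
body[6] add  r5, r4, #44 -> r5=0x11
body[7] mov  r2, r4 -> r2=0xe5
epilogue: pop r7=0x38, sp=0xdd
epilogue: pop r4=0x63, sp=0xde
epilogue: pop r2=0x58, sp=0xdf
r2 is callee-saved -> restored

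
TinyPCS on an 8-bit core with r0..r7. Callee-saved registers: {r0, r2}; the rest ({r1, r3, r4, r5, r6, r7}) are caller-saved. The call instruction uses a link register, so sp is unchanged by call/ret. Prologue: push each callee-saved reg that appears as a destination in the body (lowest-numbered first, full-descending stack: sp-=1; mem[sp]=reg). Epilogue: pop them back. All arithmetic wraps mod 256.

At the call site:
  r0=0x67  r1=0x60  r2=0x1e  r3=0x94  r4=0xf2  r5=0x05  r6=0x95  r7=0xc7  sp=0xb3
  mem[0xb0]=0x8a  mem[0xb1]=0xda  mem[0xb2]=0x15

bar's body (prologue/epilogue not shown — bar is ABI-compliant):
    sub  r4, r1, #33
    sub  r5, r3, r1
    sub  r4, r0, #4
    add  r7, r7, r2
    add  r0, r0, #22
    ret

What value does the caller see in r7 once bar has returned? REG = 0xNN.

prologue: push r0 -> mem[0xb2]=0x67, sp=0xb2
body[0] sub  r4, r1, #33 -> r4=0x3f
body[1] sub  r5, r3, r1 -> r5=0x34
body[2] sub  r4, r0, #4 -> r4=0x63
body[3] add  r7, r7, r2 -> r7=0xe5
body[4] add  r0, r0, #22 -> r0=0x7d
epilogue: pop r0=0x67, sp=0xb3
r7 is caller-saved -> body value

REG = 0xe5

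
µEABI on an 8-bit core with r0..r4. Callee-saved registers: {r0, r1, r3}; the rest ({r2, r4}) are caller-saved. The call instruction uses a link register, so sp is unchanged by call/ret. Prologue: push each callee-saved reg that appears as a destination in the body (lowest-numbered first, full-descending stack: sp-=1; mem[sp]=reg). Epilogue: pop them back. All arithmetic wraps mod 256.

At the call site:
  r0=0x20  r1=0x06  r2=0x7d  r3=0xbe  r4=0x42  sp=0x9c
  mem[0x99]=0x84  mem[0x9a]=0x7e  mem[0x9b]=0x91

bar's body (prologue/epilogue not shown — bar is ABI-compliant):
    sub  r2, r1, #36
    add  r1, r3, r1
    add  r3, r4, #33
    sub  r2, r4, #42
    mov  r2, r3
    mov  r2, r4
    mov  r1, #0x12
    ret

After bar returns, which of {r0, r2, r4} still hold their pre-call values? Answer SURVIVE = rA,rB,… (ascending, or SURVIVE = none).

SURVIVE = r0,r4

prologue: push r1 -> mem[0x9b]=0x06, sp=0x9b
prologue: push r3 -> mem[0x9a]=0xbe, sp=0x9a
body[0] sub  r2, r1, #36 -> r2=0xe2
body[1] add  r1, r3, r1 -> r1=0xc4
body[2] add  r3, r4, #33 -> r3=0x63
body[3] sub  r2, r4, #42 -> r2=0x18
body[4] mov  r2, r3 -> r2=0x63
body[5] mov  r2, r4 -> r2=0x42
body[6] mov  r1, #0x12 -> r1=0x12
epilogue: pop r3=0xbe, sp=0x9b
epilogue: pop r1=0x06, sp=0x9c
r0: callee-saved, written=False
r2: caller-saved, written=True
r4: caller-saved, written=False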